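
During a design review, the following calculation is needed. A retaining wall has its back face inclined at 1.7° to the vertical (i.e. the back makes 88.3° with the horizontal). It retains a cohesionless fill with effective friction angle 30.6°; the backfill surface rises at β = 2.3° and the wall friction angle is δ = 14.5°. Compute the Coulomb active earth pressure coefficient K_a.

K_a = sin²(α+φ) / [sin²α · sin(α−δ) · (1 + √{sin(φ+δ)sin(φ−β) / (sin(α−δ)sin(α+β))})²].
With α = 88.3°, φ = 30.6°, δ = 14.5°, β = 2.3°: K_a = 0.3154.

0.315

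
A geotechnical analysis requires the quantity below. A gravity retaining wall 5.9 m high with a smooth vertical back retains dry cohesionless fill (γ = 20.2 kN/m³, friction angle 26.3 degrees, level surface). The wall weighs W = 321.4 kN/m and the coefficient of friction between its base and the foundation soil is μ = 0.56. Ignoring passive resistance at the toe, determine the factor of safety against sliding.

K_a = tan²(45° − 26.3°/2) = 0.3859.
P_a = ½K_aγH² = 0.5×0.3859×20.2×5.9² = 135.7 kN/m, acting at H/3 = 1.967 m above the base.
FS_sliding = μW / P_a = 0.56×321.4 / 135.7 = 1.326.

1.33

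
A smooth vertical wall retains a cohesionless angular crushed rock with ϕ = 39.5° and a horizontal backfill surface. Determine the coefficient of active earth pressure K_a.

0.222

K_a = (1 − sin φ)/(1 + sin φ) = (1 − sin 39.5°)/(1 + sin 39.5°) = 0.2224.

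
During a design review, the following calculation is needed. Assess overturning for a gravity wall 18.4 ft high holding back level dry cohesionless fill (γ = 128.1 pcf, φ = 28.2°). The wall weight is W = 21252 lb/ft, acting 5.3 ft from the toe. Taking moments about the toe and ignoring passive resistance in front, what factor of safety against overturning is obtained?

K_a = tan²(45° − 28.2°/2) = 0.3582.
P_a = ½K_aγH² = 0.5×0.3582×128.1×18.4² = 7767 lb/ft, acting at H/3 = 6.133 ft above the base.
Overturning moment M_o = P_a × H/3 = 7767 × 6.133 = 47640.
Resisting moment M_r = W × 5.3 = 21252 × 5.3 = 112600.
FS_overturning = M_r/M_o = 112600/47640 = 2.364.

2.36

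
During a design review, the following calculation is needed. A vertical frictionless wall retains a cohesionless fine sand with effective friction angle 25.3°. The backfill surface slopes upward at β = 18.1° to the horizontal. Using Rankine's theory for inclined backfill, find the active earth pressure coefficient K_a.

K_a = cos β · (cos β − √(cos²β − cos²φ)) / (cos β + √(cos²β − cos²φ)).
cos β = 0.9505, cos φ = 0.9041, √(cos²β − cos²φ) = 0.2935.
K_a = 0.9505 × (0.9505 − 0.2935)/(0.9505 + 0.2935) = 0.5021.

0.502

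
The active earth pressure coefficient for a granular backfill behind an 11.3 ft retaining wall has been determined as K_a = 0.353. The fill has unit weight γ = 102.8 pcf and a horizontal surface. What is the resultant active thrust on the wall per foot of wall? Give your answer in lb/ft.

2320 lb/ft

P = ½ K_a γ H² = 0.5 × 0.353 × 102.8 × 11.3² = 2317 lb/ft.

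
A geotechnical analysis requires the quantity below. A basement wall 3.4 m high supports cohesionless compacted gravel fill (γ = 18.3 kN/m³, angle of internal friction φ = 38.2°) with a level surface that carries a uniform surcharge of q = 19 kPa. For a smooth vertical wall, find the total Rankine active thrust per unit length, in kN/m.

40.2 kN/m

K_a = tan²(45° − φ/2) = 0.2358.
Soil triangle: ½ K_a γ H² = 0.5×0.2358×18.3×3.4² = 24.94 kN/m.
Surcharge rectangle: K_a q H = 0.2358×19×3.4 = 15.23 kN/m.
Total = 24.94 + 15.23 = 40.17 kN/m.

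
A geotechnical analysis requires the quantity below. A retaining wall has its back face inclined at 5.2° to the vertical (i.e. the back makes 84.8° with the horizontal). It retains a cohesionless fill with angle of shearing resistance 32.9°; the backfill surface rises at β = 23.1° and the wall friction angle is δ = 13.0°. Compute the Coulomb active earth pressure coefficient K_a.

0.445

K_a = sin²(α+φ) / [sin²α · sin(α−δ) · (1 + √{sin(φ+δ)sin(φ−β) / (sin(α−δ)sin(α+β))})²].
With α = 84.8°, φ = 32.9°, δ = 13.0°, β = 23.1°: K_a = 0.4448.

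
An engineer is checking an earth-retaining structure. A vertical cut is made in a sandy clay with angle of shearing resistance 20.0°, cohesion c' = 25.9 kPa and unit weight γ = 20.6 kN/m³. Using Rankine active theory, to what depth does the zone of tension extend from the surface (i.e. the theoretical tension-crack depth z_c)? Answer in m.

3.59 m

K_a = tan²(45° − 20.0°/2) = 0.4903; √K_a = 0.7002.
The active pressure is zero where K_a γ z = 2c√K_a, so z_c = 2c/(γ√K_a) = 2×25.9/(20.6×0.7002) = 3.591 m.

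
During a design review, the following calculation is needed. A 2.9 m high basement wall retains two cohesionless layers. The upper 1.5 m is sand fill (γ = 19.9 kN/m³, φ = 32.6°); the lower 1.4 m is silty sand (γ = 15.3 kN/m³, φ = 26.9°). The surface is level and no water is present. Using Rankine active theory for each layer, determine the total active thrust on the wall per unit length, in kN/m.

K_a1 = tan²(45°−32.6°/2) = 0.2997; K_a2 = tan²(45°−26.9°/2) = 0.3770.
Layer 1: σ at base = K_a1 γ₁ h₁ = 8.947 kPa; P₁ = ½×8.947×1.5 = 6.710.
Layer 2: σ_v at top = γ₁h₁ = 29.85; σ_h top = K_a2×29.85 = 11.25; σ_h base = K_a2×(29.85+15.3×1.4) = 19.33.
P₂ = ½(11.25+19.33)×1.4 = 21.41. Total P_a = 6.710+21.41 = 28.12 kN/m.

28.1 kN/m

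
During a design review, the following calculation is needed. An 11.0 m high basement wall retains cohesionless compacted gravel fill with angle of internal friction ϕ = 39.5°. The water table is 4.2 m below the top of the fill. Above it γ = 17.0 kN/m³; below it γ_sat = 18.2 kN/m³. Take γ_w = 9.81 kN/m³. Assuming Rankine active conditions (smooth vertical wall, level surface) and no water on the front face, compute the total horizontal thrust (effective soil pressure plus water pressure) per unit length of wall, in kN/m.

411 kN/m

K_a = tan²(45° − φ/2) = 0.2224.
γ' = 18.2 − 9.81 = 8.390 kN/m³. Depth below WT = 6.8 m.
σ'_h at WT = K_a γ d_w = 15.88 kPa; at base = 15.88 + K_a γ' × 6.8 = 28.57 kPa.
P₁ (0–4.2 m) = ½×15.88×4.2 = 33.35. P₂ (4.2–11.0 m) = ½(15.88+28.57)×6.8 = 151.1.
P_w = ½ γ_w h₂² = 0.5×9.81×6.8² = 226.8. Total = 33.35+151.1+226.8 = 411.3 kN/m.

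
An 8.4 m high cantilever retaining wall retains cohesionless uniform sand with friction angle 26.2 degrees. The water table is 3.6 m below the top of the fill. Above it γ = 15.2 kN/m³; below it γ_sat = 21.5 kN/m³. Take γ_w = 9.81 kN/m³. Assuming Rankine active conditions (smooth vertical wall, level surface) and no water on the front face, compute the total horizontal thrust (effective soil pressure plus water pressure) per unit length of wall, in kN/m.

305 kN/m

K_a = tan²(45° − φ/2) = 0.3874.
γ' = 21.5 − 9.81 = 11.69 kN/m³. Depth below WT = 4.8 m.
σ'_h at WT = K_a γ d_w = 21.20 kPa; at base = 21.20 + K_a γ' × 4.8 = 42.94 kPa.
P₁ (0–3.6 m) = ½×21.20×3.6 = 38.16. P₂ (3.6–8.4 m) = ½(21.20+42.94)×4.8 = 153.9.
P_w = ½ γ_w h₂² = 0.5×9.81×4.8² = 113.0. Total = 38.16+153.9+113.0 = 305.1 kN/m.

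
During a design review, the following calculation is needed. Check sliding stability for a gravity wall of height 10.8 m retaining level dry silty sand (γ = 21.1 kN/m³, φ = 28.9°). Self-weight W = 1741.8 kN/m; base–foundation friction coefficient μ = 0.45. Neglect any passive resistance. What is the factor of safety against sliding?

1.83

K_a = tan²(45° − 28.9°/2) = 0.3484.
P_a = ½K_aγH² = 0.5×0.3484×21.1×10.8² = 428.7 kN/m, acting at H/3 = 3.600 m above the base.
FS_sliding = μW / P_a = 0.45×1741.8 / 428.7 = 1.828.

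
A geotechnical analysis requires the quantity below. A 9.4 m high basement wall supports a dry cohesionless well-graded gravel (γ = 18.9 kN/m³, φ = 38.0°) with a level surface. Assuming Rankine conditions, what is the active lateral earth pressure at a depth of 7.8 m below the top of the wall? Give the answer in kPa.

K_a = (1 − sin φ)/(1 + sin φ) = 0.2379.
σ_h = K_a γ z = 0.2379 × 18.9 × 7.8 = 35.07 kPa.

35.1 kPa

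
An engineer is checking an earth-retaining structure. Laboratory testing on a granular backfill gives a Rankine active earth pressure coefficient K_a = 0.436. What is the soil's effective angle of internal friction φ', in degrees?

K_a = tan²(45° − φ/2) ⇒ 45° − φ/2 = arctan(√0.436) = 33.44°.
φ = 2(45° − 33.44°) = 23.13°.

23.1°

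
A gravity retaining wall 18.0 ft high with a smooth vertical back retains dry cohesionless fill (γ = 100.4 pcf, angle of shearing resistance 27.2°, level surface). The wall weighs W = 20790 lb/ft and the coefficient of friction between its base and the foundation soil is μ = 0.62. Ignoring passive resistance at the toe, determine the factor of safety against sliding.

K_a = tan²(45° − 27.2°/2) = 0.3726.
P_a = ½K_aγH² = 0.5×0.3726×100.4×18.0² = 6060 lb/ft, acting at H/3 = 6.000 ft above the base.
FS_sliding = μW / P_a = 0.62×20790 / 6060 = 2.127.

2.13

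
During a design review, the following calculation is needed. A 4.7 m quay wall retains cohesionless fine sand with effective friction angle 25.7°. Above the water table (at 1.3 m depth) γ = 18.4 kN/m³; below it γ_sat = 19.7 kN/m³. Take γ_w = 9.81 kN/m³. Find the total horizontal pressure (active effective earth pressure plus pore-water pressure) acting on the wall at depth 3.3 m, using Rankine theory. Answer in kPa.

36.9 kPa

K_a = (1 − sin φ)/(1 + sin φ) = 0.3950.
γ' = 19.7 − 9.81 = 9.890 kN/m³.
Effective vertical stress at 3.3 m: σ'_v = 18.4×1.3 + 9.890×2.00 = 43.70 kPa.
σ'_h = K_a σ'_v = 0.3950 × 43.70 = 17.26 kPa; u = γ_w × 2.00 = 19.62 kPa.
Total σ_h = 17.26 + 19.62 = 36.88 kPa.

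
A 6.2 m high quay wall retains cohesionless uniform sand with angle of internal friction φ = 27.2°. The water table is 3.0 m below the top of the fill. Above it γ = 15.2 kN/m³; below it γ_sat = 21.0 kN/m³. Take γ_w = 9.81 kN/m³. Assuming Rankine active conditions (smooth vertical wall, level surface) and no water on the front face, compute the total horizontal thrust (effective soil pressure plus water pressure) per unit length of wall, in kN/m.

K_a = tan²(45° − φ/2) = 0.3726.
γ' = 21.0 − 9.81 = 11.19 kN/m³. Depth below WT = 3.2 m.
σ'_h at WT = K_a γ d_w = 16.99 kPa; at base = 16.99 + K_a γ' × 3.2 = 30.33 kPa.
P₁ (0–3.0 m) = ½×16.99×3.0 = 25.49. P₂ (3.0–6.2 m) = ½(16.99+30.33)×3.2 = 75.72.
P_w = ½ γ_w h₂² = 0.5×9.81×3.2² = 50.23. Total = 25.49+75.72+50.23 = 151.4 kN/m.

151 kN/m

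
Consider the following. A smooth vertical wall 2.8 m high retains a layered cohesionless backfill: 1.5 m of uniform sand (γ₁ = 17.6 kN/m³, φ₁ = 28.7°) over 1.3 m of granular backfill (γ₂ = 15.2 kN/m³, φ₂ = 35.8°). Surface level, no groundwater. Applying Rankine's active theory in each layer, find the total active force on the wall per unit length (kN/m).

19.3 kN/m

K_a1 = tan²(45°−28.7°/2) = 0.3511; K_a2 = tan²(45°−35.8°/2) = 0.2619.
Layer 1: σ at base = K_a1 γ₁ h₁ = 9.270 kPa; P₁ = ½×9.270×1.5 = 6.953.
Layer 2: σ_v at top = γ₁h₁ = 26.40; σ_h top = K_a2×26.40 = 6.913; σ_h base = K_a2×(26.40+15.2×1.3) = 12.09.
P₂ = ½(6.913+12.09)×1.3 = 12.35. Total P_a = 6.953+12.35 = 19.30 kN/m.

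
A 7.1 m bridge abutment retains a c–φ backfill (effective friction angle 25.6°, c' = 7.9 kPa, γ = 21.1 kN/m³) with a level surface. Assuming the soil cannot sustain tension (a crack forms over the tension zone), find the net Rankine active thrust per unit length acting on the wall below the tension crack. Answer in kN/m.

K_a = 0.3966; √K_a = 0.6297.
Tension-crack depth z_c = 2c/(γ√K_a) = 2×7.9/(21.1×0.6297) = 1.189 m.
σ_a at base = K_a γ H − 2c√K_a = 0.3966×21.1×7.1 − 2×7.9×0.6297 = 49.46 kPa.
P_a = ½ × 49.46 × (H − z_c) = 0.5×49.46×5.911 = 146.2 kN/m.

146 kN/m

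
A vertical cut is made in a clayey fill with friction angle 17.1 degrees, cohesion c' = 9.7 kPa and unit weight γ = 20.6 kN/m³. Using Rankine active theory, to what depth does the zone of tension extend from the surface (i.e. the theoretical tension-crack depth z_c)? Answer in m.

K_a = tan²(45° − 17.1°/2) = 0.5455; √K_a = 0.7386.
The active pressure is zero where K_a γ z = 2c√K_a, so z_c = 2c/(γ√K_a) = 2×9.7/(20.6×0.7386) = 1.275 m.

1.28 m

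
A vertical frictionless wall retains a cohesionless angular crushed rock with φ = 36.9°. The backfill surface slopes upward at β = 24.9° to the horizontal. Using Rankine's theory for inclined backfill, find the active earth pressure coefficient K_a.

K_a = cos β · (cos β − √(cos²β − cos²φ)) / (cos β + √(cos²β − cos²φ)).
cos β = 0.9070, cos φ = 0.7997, √(cos²β − cos²φ) = 0.4281.
K_a = 0.9070 × (0.9070 − 0.4281)/(0.9070 + 0.4281) = 0.3254.

0.325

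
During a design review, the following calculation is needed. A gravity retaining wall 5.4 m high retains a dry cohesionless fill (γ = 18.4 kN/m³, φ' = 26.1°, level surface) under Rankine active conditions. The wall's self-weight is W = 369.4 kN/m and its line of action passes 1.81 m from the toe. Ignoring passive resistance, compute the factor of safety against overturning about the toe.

3.56

K_a = tan²(45° − 26.1°/2) = 0.3889.
P_a = ½K_aγH² = 0.5×0.3889×18.4×5.4² = 104.3 kN/m, acting at H/3 = 1.800 m above the base.
Overturning moment M_o = P_a × H/3 = 104.3 × 1.800 = 187.8.
Resisting moment M_r = W × 1.81 = 369.4 × 1.81 = 668.6.
FS_overturning = M_r/M_o = 668.6/187.8 = 3.560.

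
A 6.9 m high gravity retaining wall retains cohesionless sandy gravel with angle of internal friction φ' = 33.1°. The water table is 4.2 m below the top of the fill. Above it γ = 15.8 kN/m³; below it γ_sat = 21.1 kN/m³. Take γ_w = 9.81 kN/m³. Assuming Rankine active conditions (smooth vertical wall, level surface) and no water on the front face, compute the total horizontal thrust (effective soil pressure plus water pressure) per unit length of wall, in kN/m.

141 kN/m

K_a = tan²(45° − φ/2) = 0.2936.
γ' = 21.1 − 9.81 = 11.29 kN/m³. Depth below WT = 2.7 m.
σ'_h at WT = K_a γ d_w = 19.48 kPa; at base = 19.48 + K_a γ' × 2.7 = 28.43 kPa.
P₁ (0–4.2 m) = ½×19.48×4.2 = 40.91. P₂ (4.2–6.9 m) = ½(19.48+28.43)×2.7 = 64.68.
P_w = ½ γ_w h₂² = 0.5×9.81×2.7² = 35.76. Total = 40.91+64.68+35.76 = 141.4 kN/m.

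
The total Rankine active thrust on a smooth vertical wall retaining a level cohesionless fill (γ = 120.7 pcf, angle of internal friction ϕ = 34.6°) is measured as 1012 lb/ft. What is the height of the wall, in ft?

7.80 ft

K_a = 0.2756. P_a = ½ K_a γ H² ⇒ H = √(2P_a/(K_a γ)).
H = √(2×1012/(0.2756×120.7)) = 7.800 ft.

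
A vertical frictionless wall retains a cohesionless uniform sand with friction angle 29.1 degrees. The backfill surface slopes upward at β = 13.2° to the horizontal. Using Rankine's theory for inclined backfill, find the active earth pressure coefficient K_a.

K_a = cos β · (cos β − √(cos²β − cos²φ)) / (cos β + √(cos²β − cos²φ)).
cos β = 0.9736, cos φ = 0.8738, √(cos²β − cos²φ) = 0.4294.
K_a = 0.9736 × (0.9736 − 0.4294)/(0.9736 + 0.4294) = 0.3776.

0.378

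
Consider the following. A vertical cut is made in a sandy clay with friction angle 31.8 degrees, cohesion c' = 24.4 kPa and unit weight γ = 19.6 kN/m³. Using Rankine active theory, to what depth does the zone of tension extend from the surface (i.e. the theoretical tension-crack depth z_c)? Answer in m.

4.47 m

K_a = tan²(45° − 31.8°/2) = 0.3098; √K_a = 0.5566.
The active pressure is zero where K_a γ z = 2c√K_a, so z_c = 2c/(γ√K_a) = 2×24.4/(19.6×0.5566) = 4.473 m.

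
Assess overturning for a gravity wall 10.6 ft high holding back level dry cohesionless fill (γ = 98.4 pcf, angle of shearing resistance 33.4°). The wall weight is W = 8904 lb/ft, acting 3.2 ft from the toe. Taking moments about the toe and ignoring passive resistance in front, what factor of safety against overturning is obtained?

5.03

K_a = tan²(45° − 33.4°/2) = 0.2899.
P_a = ½K_aγH² = 0.5×0.2899×98.4×10.6² = 1603 lb/ft, acting at H/3 = 3.533 ft above the base.
Overturning moment M_o = P_a × H/3 = 1603 × 3.533 = 5663.
Resisting moment M_r = W × 3.2 = 8904 × 3.2 = 28490.
FS_overturning = M_r/M_o = 28490/5663 = 5.031.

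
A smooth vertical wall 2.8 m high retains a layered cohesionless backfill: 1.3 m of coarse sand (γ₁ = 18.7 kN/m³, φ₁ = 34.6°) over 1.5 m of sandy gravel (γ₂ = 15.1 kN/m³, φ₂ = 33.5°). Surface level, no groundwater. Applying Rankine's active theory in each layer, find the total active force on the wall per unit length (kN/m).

K_a1 = tan²(45°−34.6°/2) = 0.2756; K_a2 = tan²(45°−33.5°/2) = 0.2887.
Layer 1: σ at base = K_a1 γ₁ h₁ = 6.701 kPa; P₁ = ½×6.701×1.3 = 4.355.
Layer 2: σ_v at top = γ₁h₁ = 24.31; σ_h top = K_a2×24.31 = 7.019; σ_h base = K_a2×(24.31+15.1×1.5) = 13.56.
P₂ = ½(7.019+13.56)×1.5 = 15.43. Total P_a = 4.355+15.43 = 19.79 kN/m.

19.8 kN/m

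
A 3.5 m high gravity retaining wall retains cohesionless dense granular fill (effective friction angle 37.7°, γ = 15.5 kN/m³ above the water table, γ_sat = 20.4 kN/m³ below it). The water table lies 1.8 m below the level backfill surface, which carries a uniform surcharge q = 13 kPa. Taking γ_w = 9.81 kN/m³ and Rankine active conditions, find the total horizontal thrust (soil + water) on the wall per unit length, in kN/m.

46.3 kN/m

K_a = tan²(45° − φ/2) = 0.2411.
γ' = 20.4 − 9.81 = 10.59 kN/m³. h₂ = H − d_w = 1.7 m.
σ'_h: at surface K_a·q = 3.134; at WT K_a(q+γd_w) = 9.859; at base K_a(q+γd_w+γ'h₂) = 14.20 kPa.
P₁ = ½(3.134+9.859)×1.8 = 11.69; P₂ = ½(9.859+14.20)×1.7 = 20.45; P_w = ½γ_w h₂² = 14.18.
Total = 11.69+20.45+14.18 = 46.32 kN/m.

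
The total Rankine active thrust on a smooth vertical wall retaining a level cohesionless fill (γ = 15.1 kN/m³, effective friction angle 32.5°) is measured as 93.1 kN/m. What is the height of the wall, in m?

6.40 m

K_a = 0.3010. P_a = ½ K_a γ H² ⇒ H = √(2P_a/(K_a γ)).
H = √(2×93.1/(0.3010×15.1)) = 6.401 m.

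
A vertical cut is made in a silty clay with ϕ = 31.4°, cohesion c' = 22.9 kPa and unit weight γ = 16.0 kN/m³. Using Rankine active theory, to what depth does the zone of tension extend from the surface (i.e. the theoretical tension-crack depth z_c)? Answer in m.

K_a = tan²(45° − 31.4°/2) = 0.3149; √K_a = 0.5612.
The active pressure is zero where K_a γ z = 2c√K_a, so z_c = 2c/(γ√K_a) = 2×22.9/(16.0×0.5612) = 5.101 m.

5.10 m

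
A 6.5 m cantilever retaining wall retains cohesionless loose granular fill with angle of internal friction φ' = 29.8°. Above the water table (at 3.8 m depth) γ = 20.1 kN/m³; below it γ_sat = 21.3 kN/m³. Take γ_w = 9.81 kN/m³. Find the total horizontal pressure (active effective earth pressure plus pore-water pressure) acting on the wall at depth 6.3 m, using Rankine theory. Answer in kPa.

59.8 kPa

K_a = (1 − sin φ)/(1 + sin φ) = 0.3360.
γ' = 21.3 − 9.81 = 11.49 kN/m³.
Effective vertical stress at 6.3 m: σ'_v = 20.1×3.8 + 11.49×2.50 = 105.1 kPa.
σ'_h = K_a σ'_v = 0.3360 × 105.1 = 35.32 kPa; u = γ_w × 2.50 = 24.53 kPa.
Total σ_h = 35.32 + 24.53 = 59.84 kPa.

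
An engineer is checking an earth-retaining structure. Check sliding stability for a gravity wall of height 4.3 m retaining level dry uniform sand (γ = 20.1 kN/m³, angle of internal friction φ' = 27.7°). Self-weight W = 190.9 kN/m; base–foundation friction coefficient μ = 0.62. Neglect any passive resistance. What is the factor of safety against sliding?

K_a = tan²(45° − 27.7°/2) = 0.3653.
P_a = ½K_aγH² = 0.5×0.3653×20.1×4.3² = 67.89 kN/m, acting at H/3 = 1.433 m above the base.
FS_sliding = μW / P_a = 0.62×190.9 / 67.89 = 1.743.

1.74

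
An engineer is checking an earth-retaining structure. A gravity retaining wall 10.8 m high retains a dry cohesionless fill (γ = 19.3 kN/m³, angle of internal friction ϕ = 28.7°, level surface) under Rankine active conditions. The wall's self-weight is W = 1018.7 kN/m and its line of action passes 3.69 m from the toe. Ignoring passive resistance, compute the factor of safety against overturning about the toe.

2.64

K_a = tan²(45° − 28.7°/2) = 0.3511.
P_a = ½K_aγH² = 0.5×0.3511×19.3×10.8² = 395.2 kN/m, acting at H/3 = 3.600 m above the base.
Overturning moment M_o = P_a × H/3 = 395.2 × 3.600 = 1423.
Resisting moment M_r = W × 3.69 = 1018.7 × 3.69 = 3759.
FS_overturning = M_r/M_o = 3759/1423 = 2.642.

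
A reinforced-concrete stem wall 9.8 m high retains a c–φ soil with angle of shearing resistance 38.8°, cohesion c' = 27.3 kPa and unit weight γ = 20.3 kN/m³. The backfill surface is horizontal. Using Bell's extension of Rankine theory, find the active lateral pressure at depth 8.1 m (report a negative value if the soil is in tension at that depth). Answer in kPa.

K_a = (1 − sin φ)/(1 + sin φ) = 0.2296.
σ_a = K_a γ z − 2c√K_a = 0.2296×20.3×8.1 − 2×27.3×0.4791 = 11.59 kPa.

11.6 kPa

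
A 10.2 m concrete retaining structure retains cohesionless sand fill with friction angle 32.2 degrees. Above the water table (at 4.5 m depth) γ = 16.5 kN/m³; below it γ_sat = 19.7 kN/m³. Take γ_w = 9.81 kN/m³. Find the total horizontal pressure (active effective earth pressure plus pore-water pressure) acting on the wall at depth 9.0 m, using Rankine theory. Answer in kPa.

K_a = (1 − sin φ)/(1 + sin φ) = 0.3047.
γ' = 19.7 − 9.81 = 9.890 kN/m³.
Effective vertical stress at 9.0 m: σ'_v = 16.5×4.5 + 9.890×4.50 = 118.8 kPa.
σ'_h = K_a σ'_v = 0.3047 × 118.8 = 36.19 kPa; u = γ_w × 4.50 = 44.15 kPa.
Total σ_h = 36.19 + 44.15 = 80.33 kPa.

80.3 kPa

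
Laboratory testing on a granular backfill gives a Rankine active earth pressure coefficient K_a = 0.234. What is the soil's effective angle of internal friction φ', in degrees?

38.4°

K_a = tan²(45° − φ/2) ⇒ 45° − φ/2 = arctan(√0.234) = 25.81°.
φ = 2(45° − 25.81°) = 38.37°.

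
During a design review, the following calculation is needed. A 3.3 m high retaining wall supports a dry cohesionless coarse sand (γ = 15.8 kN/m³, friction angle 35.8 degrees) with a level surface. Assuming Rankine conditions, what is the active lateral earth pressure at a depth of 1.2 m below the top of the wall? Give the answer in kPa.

K_a = (1 − sin φ)/(1 + sin φ) = 0.2619.
σ_h = K_a γ z = 0.2619 × 15.8 × 1.2 = 4.965 kPa.

4.96 kPa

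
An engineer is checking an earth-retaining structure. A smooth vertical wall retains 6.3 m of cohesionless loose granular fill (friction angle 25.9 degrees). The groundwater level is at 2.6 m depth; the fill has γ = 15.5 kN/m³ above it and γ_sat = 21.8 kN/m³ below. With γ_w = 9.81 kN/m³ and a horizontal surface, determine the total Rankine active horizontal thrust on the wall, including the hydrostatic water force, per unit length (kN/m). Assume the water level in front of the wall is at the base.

K_a = tan²(45° − φ/2) = 0.3920.
γ' = 21.8 − 9.81 = 11.99 kN/m³. Depth below WT = 3.7 m.
σ'_h at WT = K_a γ d_w = 15.80 kPa; at base = 15.80 + K_a γ' × 3.7 = 33.19 kPa.
P₁ (0–2.6 m) = ½×15.80×2.6 = 20.54. P₂ (2.6–6.3 m) = ½(15.80+33.19)×3.7 = 90.62.
P_w = ½ γ_w h₂² = 0.5×9.81×3.7² = 67.15. Total = 20.54+90.62+67.15 = 178.3 kN/m.

178 kN/m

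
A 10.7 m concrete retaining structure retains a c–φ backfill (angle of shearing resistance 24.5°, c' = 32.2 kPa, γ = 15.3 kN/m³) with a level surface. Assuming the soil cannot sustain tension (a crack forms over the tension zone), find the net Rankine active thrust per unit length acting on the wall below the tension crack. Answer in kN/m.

K_a = 0.4137; √K_a = 0.6432.
Tension-crack depth z_c = 2c/(γ√K_a) = 2×32.2/(15.3×0.6432) = 6.544 m.
σ_a at base = K_a γ H − 2c√K_a = 0.4137×15.3×10.7 − 2×32.2×0.6432 = 26.31 kPa.
P_a = ½ × 26.31 × (H − z_c) = 0.5×26.31×4.156 = 54.67 kN/m.

54.7 kN/m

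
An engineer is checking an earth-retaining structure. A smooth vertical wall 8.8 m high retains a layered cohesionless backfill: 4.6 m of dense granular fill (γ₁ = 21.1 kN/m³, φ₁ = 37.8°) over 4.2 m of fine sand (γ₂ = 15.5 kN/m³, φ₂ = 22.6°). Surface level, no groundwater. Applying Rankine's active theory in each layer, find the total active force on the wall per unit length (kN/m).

296 kN/m

K_a1 = tan²(45°−37.8°/2) = 0.2400; K_a2 = tan²(45°−22.6°/2) = 0.4448.
Layer 1: σ at base = K_a1 γ₁ h₁ = 23.29 kPa; P₁ = ½×23.29×4.6 = 53.58.
Layer 2: σ_v at top = γ₁h₁ = 97.06; σ_h top = K_a2×97.06 = 43.17; σ_h base = K_a2×(97.06+15.5×4.2) = 72.13.
P₂ = ½(43.17+72.13)×4.2 = 242.1. Total P_a = 53.58+242.1 = 295.7 kN/m.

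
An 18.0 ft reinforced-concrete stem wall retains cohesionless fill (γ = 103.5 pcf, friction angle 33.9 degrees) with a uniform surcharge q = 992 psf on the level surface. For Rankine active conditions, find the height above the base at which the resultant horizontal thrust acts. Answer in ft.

7.55 ft

K_a = 0.2839.
Triangular part P₁ = ½K_aγH² = 4760 at H/3 = 6.000 ft; rectangular part P₂ = K_a q H = 5069 at H/2 = 9.000 ft.
ȳ = (P₁·6.000 + P₂·9.000)/(P₁+P₂) = 7.547 ft.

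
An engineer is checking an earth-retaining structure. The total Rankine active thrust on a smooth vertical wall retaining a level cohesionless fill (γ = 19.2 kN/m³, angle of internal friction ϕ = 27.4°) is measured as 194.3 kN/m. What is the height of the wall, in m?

K_a = 0.3697. P_a = ½ K_a γ H² ⇒ H = √(2P_a/(K_a γ)).
H = √(2×194.3/(0.3697×19.2)) = 7.399 m.

7.40 m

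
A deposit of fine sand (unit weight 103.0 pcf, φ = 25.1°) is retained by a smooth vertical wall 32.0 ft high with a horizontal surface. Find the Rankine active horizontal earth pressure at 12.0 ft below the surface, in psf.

500 psf

K_a = (1 − sin φ)/(1 + sin φ) = 0.4043.
σ_h = K_a γ z = 0.4043 × 103.0 × 12.0 = 499.7 psf.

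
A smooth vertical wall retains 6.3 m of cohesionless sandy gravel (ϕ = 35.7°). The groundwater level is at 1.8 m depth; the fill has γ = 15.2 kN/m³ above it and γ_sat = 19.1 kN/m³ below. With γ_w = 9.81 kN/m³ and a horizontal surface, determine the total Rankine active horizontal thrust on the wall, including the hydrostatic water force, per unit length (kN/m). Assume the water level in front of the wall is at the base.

163 kN/m

K_a = tan²(45° − φ/2) = 0.2630.
γ' = 19.1 − 9.81 = 9.290 kN/m³. Depth below WT = 4.5 m.
σ'_h at WT = K_a γ d_w = 7.195 kPa; at base = 7.195 + K_a γ' × 4.5 = 18.19 kPa.
P₁ (0–1.8 m) = ½×7.195×1.8 = 6.476. P₂ (1.8–6.3 m) = ½(7.195+18.19)×4.5 = 57.12.
P_w = ½ γ_w h₂² = 0.5×9.81×4.5² = 99.33. Total = 6.476+57.12+99.33 = 162.9 kN/m.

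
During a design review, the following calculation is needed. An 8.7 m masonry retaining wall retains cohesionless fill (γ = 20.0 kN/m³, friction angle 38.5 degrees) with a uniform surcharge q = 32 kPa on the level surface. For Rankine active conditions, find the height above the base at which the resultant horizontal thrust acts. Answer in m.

K_a = 0.2327.
Triangular part P₁ = ½K_aγH² = 176.1 at H/3 = 2.900 m; rectangular part P₂ = K_a q H = 64.77 at H/2 = 4.350 m.
ȳ = (P₁·2.900 + P₂·4.350)/(P₁+P₂) = 3.290 m.

3.29 m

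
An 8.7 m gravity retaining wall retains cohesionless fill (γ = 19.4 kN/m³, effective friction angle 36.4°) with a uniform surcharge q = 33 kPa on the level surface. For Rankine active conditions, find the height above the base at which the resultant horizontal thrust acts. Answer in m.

3.31 m

K_a = 0.2552.
Triangular part P₁ = ½K_aγH² = 187.3 at H/3 = 2.900 m; rectangular part P₂ = K_a q H = 73.26 at H/2 = 4.350 m.
ȳ = (P₁·2.900 + P₂·4.350)/(P₁+P₂) = 3.308 m.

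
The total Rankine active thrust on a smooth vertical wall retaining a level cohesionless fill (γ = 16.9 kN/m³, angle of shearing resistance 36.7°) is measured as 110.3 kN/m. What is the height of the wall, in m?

K_a = 0.2519. P_a = ½ K_a γ H² ⇒ H = √(2P_a/(K_a γ)).
H = √(2×110.3/(0.2519×16.9)) = 7.199 m.

7.20 m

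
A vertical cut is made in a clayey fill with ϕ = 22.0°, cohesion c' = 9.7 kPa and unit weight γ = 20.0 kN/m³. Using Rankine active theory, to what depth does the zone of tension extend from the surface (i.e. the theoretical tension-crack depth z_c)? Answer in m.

1.44 m

K_a = tan²(45° − 22.0°/2) = 0.4550; √K_a = 0.6745.
The active pressure is zero where K_a γ z = 2c√K_a, so z_c = 2c/(γ√K_a) = 2×9.7/(20.0×0.6745) = 1.438 m.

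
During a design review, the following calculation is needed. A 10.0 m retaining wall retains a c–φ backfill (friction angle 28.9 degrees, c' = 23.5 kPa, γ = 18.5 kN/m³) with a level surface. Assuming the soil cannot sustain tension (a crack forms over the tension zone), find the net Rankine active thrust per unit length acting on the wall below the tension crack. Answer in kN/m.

105 kN/m

K_a = 0.3484; √K_a = 0.5902.
Tension-crack depth z_c = 2c/(γ√K_a) = 2×23.5/(18.5×0.5902) = 4.304 m.
σ_a at base = K_a γ H − 2c√K_a = 0.3484×18.5×10.0 − 2×23.5×0.5902 = 36.71 kPa.
P_a = ½ × 36.71 × (H − z_c) = 0.5×36.71×5.696 = 104.5 kN/m.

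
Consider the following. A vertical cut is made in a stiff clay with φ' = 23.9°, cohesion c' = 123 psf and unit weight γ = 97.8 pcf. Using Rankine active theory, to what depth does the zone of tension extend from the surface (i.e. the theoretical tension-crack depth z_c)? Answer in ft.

3.87 ft

K_a = tan²(45° − 23.9°/2) = 0.4233; √K_a = 0.6506.
The active pressure is zero where K_a γ z = 2c√K_a, so z_c = 2c/(γ√K_a) = 2×123/(97.8×0.6506) = 3.866 ft.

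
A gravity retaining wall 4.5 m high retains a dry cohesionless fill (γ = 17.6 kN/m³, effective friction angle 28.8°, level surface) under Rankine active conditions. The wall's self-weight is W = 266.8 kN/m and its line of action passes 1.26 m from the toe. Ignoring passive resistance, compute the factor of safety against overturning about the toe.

3.60

K_a = tan²(45° − 28.8°/2) = 0.3498.
P_a = ½K_aγH² = 0.5×0.3498×17.6×4.5² = 62.33 kN/m, acting at H/3 = 1.500 m above the base.
Overturning moment M_o = P_a × H/3 = 62.33 × 1.500 = 93.49.
Resisting moment M_r = W × 1.26 = 266.8 × 1.26 = 336.2.
FS_overturning = M_r/M_o = 336.2/93.49 = 3.596.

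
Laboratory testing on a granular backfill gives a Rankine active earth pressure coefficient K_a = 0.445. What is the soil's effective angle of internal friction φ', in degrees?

22.6°

K_a = tan²(45° − φ/2) ⇒ 45° − φ/2 = arctan(√0.445) = 33.71°.
φ = 2(45° − 33.71°) = 22.59°.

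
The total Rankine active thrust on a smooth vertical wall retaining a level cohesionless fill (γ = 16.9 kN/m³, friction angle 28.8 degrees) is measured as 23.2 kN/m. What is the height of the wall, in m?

2.80 m

K_a = 0.3498. P_a = ½ K_a γ H² ⇒ H = √(2P_a/(K_a γ)).
H = √(2×23.2/(0.3498×16.9)) = 2.802 m.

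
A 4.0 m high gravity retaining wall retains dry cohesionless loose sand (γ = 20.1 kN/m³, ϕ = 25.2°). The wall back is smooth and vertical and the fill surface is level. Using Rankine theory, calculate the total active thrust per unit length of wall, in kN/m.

64.8 kN/m

K_a = tan²(45° − φ/2) = 0.4027.
P_a = ½ K_a γ H² = 0.5 × 0.4027 × 20.1 × 4.0² = 64.76 kN/m.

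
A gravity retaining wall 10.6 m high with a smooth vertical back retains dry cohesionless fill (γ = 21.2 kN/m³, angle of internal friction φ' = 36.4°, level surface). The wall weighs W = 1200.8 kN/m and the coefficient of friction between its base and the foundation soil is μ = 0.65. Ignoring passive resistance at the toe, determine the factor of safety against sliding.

2.57

K_a = tan²(45° − 36.4°/2) = 0.2552.
P_a = ½K_aγH² = 0.5×0.2552×21.2×10.6² = 303.9 kN/m, acting at H/3 = 3.533 m above the base.
FS_sliding = μW / P_a = 0.65×1200.8 / 303.9 = 2.568.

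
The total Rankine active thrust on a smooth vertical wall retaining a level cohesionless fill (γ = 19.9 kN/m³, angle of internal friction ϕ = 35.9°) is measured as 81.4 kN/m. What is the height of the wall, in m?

5.60 m

K_a = 0.2607. P_a = ½ K_a γ H² ⇒ H = √(2P_a/(K_a γ)).
H = √(2×81.4/(0.2607×19.9)) = 5.601 m.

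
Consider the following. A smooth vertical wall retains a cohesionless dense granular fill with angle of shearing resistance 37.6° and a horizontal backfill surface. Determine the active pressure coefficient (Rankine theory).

0.242

K_a = tan²(45° − φ/2) = tan²(26.20°) = 0.2421.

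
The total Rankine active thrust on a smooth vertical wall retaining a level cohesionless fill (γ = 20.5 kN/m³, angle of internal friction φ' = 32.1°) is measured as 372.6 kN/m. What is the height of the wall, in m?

K_a = 0.3060. P_a = ½ K_a γ H² ⇒ H = √(2P_a/(K_a γ)).
H = √(2×372.6/(0.3060×20.5)) = 10.90 m.

10.9 m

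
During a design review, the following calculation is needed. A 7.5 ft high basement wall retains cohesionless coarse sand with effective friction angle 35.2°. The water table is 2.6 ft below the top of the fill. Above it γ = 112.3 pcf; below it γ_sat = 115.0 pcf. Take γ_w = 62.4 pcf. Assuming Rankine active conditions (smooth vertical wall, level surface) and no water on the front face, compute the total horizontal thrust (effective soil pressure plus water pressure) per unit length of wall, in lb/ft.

K_a = tan²(45° − φ/2) = 0.2687.
γ' = 115.0 − 62.4 = 52.60 pcf. Depth below WT = 4.9 ft.
σ'_h at WT = K_a γ d_w = 78.45 psf; at base = 78.45 + K_a γ' × 4.9 = 147.7 psf.
P₁ (0–2.6 ft) = ½×78.45×2.6 = 102.0. P₂ (2.6–7.5 ft) = ½(78.45+147.7)×4.9 = 554.1.
P_w = ½ γ_w h₂² = 0.5×62.4×4.9² = 749.1. Total = 102.0+554.1+749.1 = 1405 lb/ft.

1410 lb/ft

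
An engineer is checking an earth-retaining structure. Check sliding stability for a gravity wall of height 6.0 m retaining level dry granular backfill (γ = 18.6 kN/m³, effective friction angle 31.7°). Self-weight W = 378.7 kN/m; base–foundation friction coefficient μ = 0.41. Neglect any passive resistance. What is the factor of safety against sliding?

K_a = tan²(45° − 31.7°/2) = 0.3111.
P_a = ½K_aγH² = 0.5×0.3111×18.6×6.0² = 104.1 kN/m, acting at H/3 = 2.000 m above the base.
FS_sliding = μW / P_a = 0.41×378.7 / 104.1 = 1.491.

1.49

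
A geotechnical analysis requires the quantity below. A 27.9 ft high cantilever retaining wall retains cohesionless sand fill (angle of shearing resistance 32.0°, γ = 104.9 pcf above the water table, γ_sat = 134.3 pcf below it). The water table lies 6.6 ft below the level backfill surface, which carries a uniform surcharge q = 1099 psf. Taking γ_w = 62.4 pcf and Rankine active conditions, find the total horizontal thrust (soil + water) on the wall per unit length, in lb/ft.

33800 lb/ft

K_a = tan²(45° − φ/2) = 0.3073.
γ' = 134.3 − 62.4 = 71.90 pcf. h₂ = H − d_w = 21.3 ft.
σ'_h: at surface K_a·q = 337.7; at WT K_a(q+γd_w) = 550.4; at base K_a(q+γd_w+γ'h₂) = 1021 psf.
P₁ = ½(337.7+550.4)×6.6 = 2931; P₂ = ½(550.4+1021)×21.3 = 16740; P_w = ½γ_w h₂² = 14160.
Total = 2931+16740+14160 = 33820 lb/ft.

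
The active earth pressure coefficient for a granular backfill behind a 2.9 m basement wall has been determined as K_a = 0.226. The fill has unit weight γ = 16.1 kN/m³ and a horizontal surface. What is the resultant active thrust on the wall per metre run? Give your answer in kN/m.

15.3 kN/m

P = ½ K_a γ H² = 0.5 × 0.226 × 16.1 × 2.9² = 15.30 kN/m.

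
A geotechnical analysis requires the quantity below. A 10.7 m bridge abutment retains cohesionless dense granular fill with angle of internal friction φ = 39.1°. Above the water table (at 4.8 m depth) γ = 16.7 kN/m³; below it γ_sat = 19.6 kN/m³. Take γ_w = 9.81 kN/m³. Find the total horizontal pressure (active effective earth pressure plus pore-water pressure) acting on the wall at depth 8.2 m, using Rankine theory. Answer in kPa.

59.0 kPa

K_a = (1 − sin φ)/(1 + sin φ) = 0.2265.
γ' = 19.6 − 9.81 = 9.790 kN/m³.
Effective vertical stress at 8.2 m: σ'_v = 16.7×4.8 + 9.790×3.40 = 113.4 kPa.
σ'_h = K_a σ'_v = 0.2265 × 113.4 = 25.69 kPa; u = γ_w × 3.40 = 33.35 kPa.
Total σ_h = 25.69 + 33.35 = 59.05 kPa.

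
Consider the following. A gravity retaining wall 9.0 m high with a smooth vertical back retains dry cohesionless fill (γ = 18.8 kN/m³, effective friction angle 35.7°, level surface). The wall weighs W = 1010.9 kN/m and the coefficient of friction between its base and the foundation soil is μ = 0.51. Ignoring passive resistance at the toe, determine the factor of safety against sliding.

2.57

K_a = tan²(45° − 35.7°/2) = 0.2630.
P_a = ½K_aγH² = 0.5×0.2630×18.8×9.0² = 200.2 kN/m, acting at H/3 = 3.000 m above the base.
FS_sliding = μW / P_a = 0.51×1010.9 / 200.2 = 2.575.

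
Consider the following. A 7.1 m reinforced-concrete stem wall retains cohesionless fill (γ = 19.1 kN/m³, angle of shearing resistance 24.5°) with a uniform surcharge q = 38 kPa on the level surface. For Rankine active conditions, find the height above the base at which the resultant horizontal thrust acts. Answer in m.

2.79 m

K_a = 0.4137.
Triangular part P₁ = ½K_aγH² = 199.2 at H/3 = 2.367 m; rectangular part P₂ = K_a q H = 111.6 at H/2 = 3.550 m.
ȳ = (P₁·2.367 + P₂·3.550)/(P₁+P₂) = 2.792 m.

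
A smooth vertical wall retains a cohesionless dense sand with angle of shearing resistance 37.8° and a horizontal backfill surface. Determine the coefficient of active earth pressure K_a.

K_a = (1 − sin φ)/(1 + sin φ) = (1 − sin 37.8°)/(1 + sin 37.8°) = 0.2400.

0.240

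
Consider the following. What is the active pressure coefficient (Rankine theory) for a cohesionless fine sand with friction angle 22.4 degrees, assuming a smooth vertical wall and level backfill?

0.448

K_a = (1 − sin φ)/(1 + sin φ) = (1 − sin 22.4°)/(1 + sin 22.4°) = 0.4482.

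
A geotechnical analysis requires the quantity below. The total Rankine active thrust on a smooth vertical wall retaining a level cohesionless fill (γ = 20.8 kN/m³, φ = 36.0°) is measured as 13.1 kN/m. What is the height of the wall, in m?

2.20 m

K_a = 0.2596. P_a = ½ K_a γ H² ⇒ H = √(2P_a/(K_a γ)).
H = √(2×13.1/(0.2596×20.8)) = 2.203 m.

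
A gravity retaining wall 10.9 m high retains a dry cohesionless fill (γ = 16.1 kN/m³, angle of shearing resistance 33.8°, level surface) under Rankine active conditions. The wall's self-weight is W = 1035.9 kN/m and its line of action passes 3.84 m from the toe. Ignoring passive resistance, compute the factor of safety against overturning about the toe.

K_a = tan²(45° − 33.8°/2) = 0.2851.
P_a = ½K_aγH² = 0.5×0.2851×16.1×10.9² = 272.7 kN/m, acting at H/3 = 3.633 m above the base.
Overturning moment M_o = P_a × H/3 = 272.7 × 3.633 = 990.7.
Resisting moment M_r = W × 3.84 = 1035.9 × 3.84 = 3978.
FS_overturning = M_r/M_o = 3978/990.7 = 4.015.

4.02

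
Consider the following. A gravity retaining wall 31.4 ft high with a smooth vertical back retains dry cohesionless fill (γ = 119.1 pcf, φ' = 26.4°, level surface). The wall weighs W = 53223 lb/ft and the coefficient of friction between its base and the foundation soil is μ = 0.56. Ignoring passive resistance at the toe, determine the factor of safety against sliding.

K_a = tan²(45° − 26.4°/2) = 0.3844.
P_a = ½K_aγH² = 0.5×0.3844×119.1×31.4² = 22570 lb/ft, acting at H/3 = 10.47 ft above the base.
FS_sliding = μW / P_a = 0.56×53223 / 22570 = 1.320.

1.32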